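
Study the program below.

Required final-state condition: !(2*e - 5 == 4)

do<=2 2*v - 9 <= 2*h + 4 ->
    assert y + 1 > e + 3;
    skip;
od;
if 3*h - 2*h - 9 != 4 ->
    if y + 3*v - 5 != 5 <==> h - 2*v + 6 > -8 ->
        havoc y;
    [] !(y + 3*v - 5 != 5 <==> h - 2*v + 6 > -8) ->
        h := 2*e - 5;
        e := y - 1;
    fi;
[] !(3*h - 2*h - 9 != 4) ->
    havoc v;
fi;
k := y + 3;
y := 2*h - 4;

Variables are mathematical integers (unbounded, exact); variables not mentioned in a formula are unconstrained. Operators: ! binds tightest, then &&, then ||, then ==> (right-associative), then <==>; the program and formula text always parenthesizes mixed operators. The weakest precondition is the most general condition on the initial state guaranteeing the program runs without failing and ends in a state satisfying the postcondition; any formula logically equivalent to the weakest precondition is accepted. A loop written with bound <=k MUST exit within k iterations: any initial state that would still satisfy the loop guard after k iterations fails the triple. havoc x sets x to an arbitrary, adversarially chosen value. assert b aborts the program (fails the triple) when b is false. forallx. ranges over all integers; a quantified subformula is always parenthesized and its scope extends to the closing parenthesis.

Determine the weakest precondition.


Working backward. After the program, the postcondition !(2*e - 5 == 4) must hold; in canonical form it is !(2*e == 9).
Before y := 2*h - 4: !(2*e == 9)
Before k := y + 3: !(2*e == 9)
Then branch requires ((3*v + y != 10 <==> h > 2*v - 14) ==> (!(2*e == 9))) && ((!(3*v + y != 10 <==> h > 2*v - 14)) ==> (!(2*y == 11))); else branch requires !(2*e == 9).
Before the if: (h != 13 ==> (((3*v + y != 10 <==> h > 2*v - 14) ==> (!(2*e == 9))) && ((!(3*v + y != 10 <==> h > 2*v - 14)) ==> (!(2*y == 11))))) && ((!(h != 13)) ==> (!(2*e == 9)))
Before the loop (bound <=2), unroll the exhaustion recursion (WP_0 = exit-now case; WP_j = one more guarded iteration, up to j = 2):
  WP_0: (!(2*v <= 2*h + 13)) && (h != 13 ==> (((3*v + y != 10 <==> h > 2*v - 14) ==> (!(2*e == 9))) && ((!(3*v + y != 10 <==> h > 2*v - 14)) ==> (!(2*y == 11))))) && ((!(h != 13)) ==> (!(2*e == 9)))
  WP_1: (2*v <= 2*h + 13 ==> (y > e + 2 && (!(2*v <= 2*h + 13)) && (h != 13 ==> (((3*v + y != 10 <==> h > 2*v - 14) ==> (!(2*e == 9))) && ((!(3*v + y != 10 <==> h > 2*v - 14)) ==> (!(2*y == 11))))) && ((!(h != 13)) ==> (!(2*e == 9))))) && ((!(2*v <= 2*h + 13)) ==> ((h != 13 ==> (((3*v + y != 10 <==> h > 2*v - 14) ==> (!(2*e == 9))) && ((!(3*v + y != 10 <==> h > 2*v - 14)) ==> (!(2*y == 11))))) && ((!(h != 13)) ==> (!(2*e == 9)))))
  WP_2: (2*v <= 2*h + 13 ==> (y > e + 2 && (2*v <= 2*h + 13 ==> (y > e + 2 && (!(2*v <= 2*h + 13)) && (h != 13 ==> (((3*v + y != 10 <==> h > 2*v - 14) ==> (!(2*e == 9))) && ((!(3*v + y != 10 <==> h > 2*v - 14)) ==> (!(2*y == 11))))) && ((!(h != 13)) ==> (!(2*e == 9))))) && ((!(2*v <= 2*h + 13)) ==> ((h != 13 ==> (((3*v + y != 10 <==> h > 2*v - 14) ==> (!(2*e == 9))) && ((!(3*v + y != 10 <==> h > 2*v - 14)) ==> (!(2*y == 11))))) && ((!(h != 13)) ==> (!(2*e == 9))))))) && ((!(2*v <= 2*h + 13)) ==> ((h != 13 ==> (((3*v + y != 10 <==> h > 2*v - 14) ==> (!(2*e == 9))) && ((!(3*v + y != 10 <==> h > 2*v - 14)) ==> (!(2*y == 11))))) && ((!(h != 13)) ==> (!(2*e == 9)))))
So before the loop: (2*v <= 2*h + 13 ==> (y > e + 2 && (2*v <= 2*h + 13 ==> (y > e + 2 && (!(2*v <= 2*h + 13)) && (h != 13 ==> (((3*v + y != 10 <==> h > 2*v - 14) ==> (!(2*e == 9))) && ((!(3*v + y != 10 <==> h > 2*v - 14)) ==> (!(2*y == 11))))) && ((!(h != 13)) ==> (!(2*e == 9))))) && ((!(2*v <= 2*h + 13)) ==> ((h != 13 ==> (((3*v + y != 10 <==> h > 2*v - 14) ==> (!(2*e == 9))) && ((!(3*v + y != 10 <==> h > 2*v - 14)) ==> (!(2*y == 11))))) && ((!(h != 13)) ==> (!(2*e == 9))))))) && ((!(2*v <= 2*h + 13)) ==> ((h != 13 ==> (((3*v + y != 10 <==> h > 2*v - 14) ==> (!(2*e == 9))) && ((!(3*v + y != 10 <==> h > 2*v - 14)) ==> (!(2*y == 11))))) && ((!(h != 13)) ==> (!(2*e == 9)))))
Answer: WP = (2*v <= 2*h + 13 ==> (y > e + 2 && (2*v <= 2*h + 13 ==> (y > e + 2 && (!(2*v <= 2*h + 13)) && (h != 13 ==> (((3*v + y != 10 <==> h > 2*v - 14) ==> (!(2*e == 9))) && ((!(3*v + y != 10 <==> h > 2*v - 14)) ==> (!(2*y == 11))))) && ((!(h != 13)) ==> (!(2*e == 9))))) && ((!(2*v <= 2*h + 13)) ==> ((h != 13 ==> (((3*v + y != 10 <==> h > 2*v - 14) ==> (!(2*e == 9))) && ((!(3*v + y != 10 <==> h > 2*v - 14)) ==> (!(2*y == 11))))) && ((!(h != 13)) ==> (!(2*e == 9))))))) && ((!(2*v <= 2*h + 13)) ==> ((h != 13 ==> (((3*v + y != 10 <==> h > 2*v - 14) ==> (!(2*e == 9))) && ((!(3*v + y != 10 <==> h > 2*v - 14)) ==> (!(2*y == 11))))) && ((!(h != 13)) ==> (!(2*e == 9)))))


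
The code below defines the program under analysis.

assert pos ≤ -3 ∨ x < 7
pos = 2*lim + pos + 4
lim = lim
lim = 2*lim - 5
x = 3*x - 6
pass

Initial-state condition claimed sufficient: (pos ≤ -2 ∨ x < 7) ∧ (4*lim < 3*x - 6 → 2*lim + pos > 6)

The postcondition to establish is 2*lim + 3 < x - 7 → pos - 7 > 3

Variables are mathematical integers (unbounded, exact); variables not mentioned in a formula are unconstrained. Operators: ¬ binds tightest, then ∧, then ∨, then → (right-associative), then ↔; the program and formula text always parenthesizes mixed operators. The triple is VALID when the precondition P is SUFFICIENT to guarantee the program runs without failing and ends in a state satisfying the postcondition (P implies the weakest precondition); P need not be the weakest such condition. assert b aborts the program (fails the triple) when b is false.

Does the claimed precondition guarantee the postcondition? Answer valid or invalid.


Working backward. After the program, the postcondition 2*lim + 3 < x - 7 → pos - 7 > 3 must hold; in canonical form it is 2*lim < x - 10 → pos > 10.
Before skip: 2*lim < x - 10 → pos > 10
Before x := 3*x - 6: 2*lim < 3*x - 16 → pos > 10
Before lim := 2*lim - 5: 4*lim < 3*x - 6 → pos > 10
Before lim := lim: 4*lim < 3*x - 6 → pos > 10
Before pos := 2*lim + pos + 4: 4*lim < 3*x - 6 → 2*lim + pos > 6
Before assert pos ≤ -3 ∨ x < 7: (pos ≤ -3 ∨ x < 7) ∧ (4*lim < 3*x - 6 → 2*lim + pos > 6)
The weakest precondition is (pos ≤ -3 ∨ x < 7) ∧ (4*lim < 3*x - 6 → 2*lim + pos > 6).
Check whether (pos ≤ -2 ∨ x < 7) ∧ (4*lim < 3*x - 6 → 2*lim + pos > 6) implies it.
Countermodel: at the initial state lim = 5, pos = -2, x = 9, the precondition holds but the weakest precondition fails.
Answer: invalid


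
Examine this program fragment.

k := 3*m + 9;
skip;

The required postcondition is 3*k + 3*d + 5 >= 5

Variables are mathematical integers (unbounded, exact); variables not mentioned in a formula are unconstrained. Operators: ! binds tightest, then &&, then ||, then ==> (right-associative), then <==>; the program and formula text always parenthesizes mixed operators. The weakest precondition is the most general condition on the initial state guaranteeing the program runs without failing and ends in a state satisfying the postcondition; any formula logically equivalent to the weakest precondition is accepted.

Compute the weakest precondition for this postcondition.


Working backward. After the program, the postcondition 3*k + 3*d + 5 >= 5 must hold; in canonical form it is 3*d + 3*k >= 0.
Before skip: 3*d + 3*k >= 0
Before k := 3*m + 9: 3*d + 9*m >= -27
Answer: WP = 3*d + 9*m >= -27


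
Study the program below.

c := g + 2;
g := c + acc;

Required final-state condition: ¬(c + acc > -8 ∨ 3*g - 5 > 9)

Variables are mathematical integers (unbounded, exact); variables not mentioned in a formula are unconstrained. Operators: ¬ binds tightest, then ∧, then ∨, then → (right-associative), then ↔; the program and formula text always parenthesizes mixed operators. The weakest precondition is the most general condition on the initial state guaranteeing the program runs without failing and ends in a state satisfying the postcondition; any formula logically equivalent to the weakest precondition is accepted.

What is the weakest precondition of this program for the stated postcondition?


Working backward. After the program, the postcondition ¬(c + acc > -8 ∨ 3*g - 5 > 9) must hold; in canonical form it is ¬(acc + c > -8 ∨ 3*g > 14).
Before g := c + acc: ¬(acc + c > -8 ∨ 3*acc + 3*c > 14)
Before c := g + 2: ¬(acc + g > -10 ∨ 3*acc + 3*g > 8)
Answer: WP = ¬(acc + g > -10 ∨ 3*acc + 3*g > 8)


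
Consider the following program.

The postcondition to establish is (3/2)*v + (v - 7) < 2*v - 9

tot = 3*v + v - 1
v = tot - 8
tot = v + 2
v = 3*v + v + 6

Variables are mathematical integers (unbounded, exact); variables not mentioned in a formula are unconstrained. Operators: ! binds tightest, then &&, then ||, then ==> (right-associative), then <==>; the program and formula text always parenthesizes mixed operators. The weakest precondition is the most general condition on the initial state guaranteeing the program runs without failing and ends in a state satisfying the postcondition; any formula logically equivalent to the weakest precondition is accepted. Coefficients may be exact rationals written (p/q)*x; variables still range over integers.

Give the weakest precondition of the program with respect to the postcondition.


Working backward. After the program, the postcondition (3/2)*v + (v - 7) < 2*v - 9 must hold; in canonical form it is (1/2)*v < -2.
Before v := 3*v + v + 6: 2*v < -5
Before tot := v + 2: 2*v < -5
Before v := tot - 8: 2*tot < 11
Before tot := 3*v + v - 1: 8*v < 13
Answer: WP = 8*v < 13


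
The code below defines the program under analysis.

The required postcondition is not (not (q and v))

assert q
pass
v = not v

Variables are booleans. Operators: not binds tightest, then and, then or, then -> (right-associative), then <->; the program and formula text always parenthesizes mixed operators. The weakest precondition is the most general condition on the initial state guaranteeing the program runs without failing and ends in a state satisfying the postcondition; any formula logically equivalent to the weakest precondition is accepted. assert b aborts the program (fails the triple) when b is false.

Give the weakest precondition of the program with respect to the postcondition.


Working backward. After the program, the postcondition not (not (q and v)) must hold; in canonical form it is q and v.
Before v := not v: q and (not v)
Before skip: q and (not v)
Before assert q: q and (not v)
Answer: WP = q and (not v)


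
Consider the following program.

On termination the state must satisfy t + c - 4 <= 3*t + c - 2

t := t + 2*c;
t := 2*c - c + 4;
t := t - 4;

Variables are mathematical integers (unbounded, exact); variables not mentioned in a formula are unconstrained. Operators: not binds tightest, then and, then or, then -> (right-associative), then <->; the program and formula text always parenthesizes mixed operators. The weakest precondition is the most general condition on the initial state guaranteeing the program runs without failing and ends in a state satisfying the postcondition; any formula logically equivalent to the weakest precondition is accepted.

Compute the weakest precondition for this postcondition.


Working backward. After the program, the postcondition t + c - 4 <= 3*t + c - 2 must hold; in canonical form it is 2*t >= -2.
Before t := t - 4: 2*t >= 6
Before t := 2*c - c + 4: 2*c >= -2
Before t := t + 2*c: 2*c >= -2
Answer: WP = 2*c >= -2


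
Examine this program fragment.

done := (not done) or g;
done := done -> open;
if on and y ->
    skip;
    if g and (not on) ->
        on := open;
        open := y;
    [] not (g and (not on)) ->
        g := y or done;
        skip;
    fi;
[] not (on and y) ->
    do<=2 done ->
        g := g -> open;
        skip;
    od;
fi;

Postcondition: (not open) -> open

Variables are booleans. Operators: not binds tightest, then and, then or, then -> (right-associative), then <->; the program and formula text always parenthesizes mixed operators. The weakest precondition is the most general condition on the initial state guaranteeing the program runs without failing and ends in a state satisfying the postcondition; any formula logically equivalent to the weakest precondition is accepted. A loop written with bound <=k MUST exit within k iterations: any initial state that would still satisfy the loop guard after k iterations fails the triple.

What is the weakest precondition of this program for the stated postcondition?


Working backward. After the program, (not open) -> open must hold.
Then branch requires ((g and (not on)) -> ((not y) -> y)) and ((not (g and (not on))) -> ((not open) -> open)); else branch requires (done -> ((done -> ((not done) and ((not open) -> open))) and ((not done) -> ((not open) -> open)))) and ((not done) -> ((not open) -> open)).
Before the if: ((on and y) -> (((g and (not on)) -> ((not y) -> y)) and ((not (g and (not on))) -> ((not open) -> open)))) and ((not (on and y)) -> ((done -> ((done -> ((not done) and ((not open) -> open))) and ((not done) -> ((not open) -> open)))) and ((not done) -> ((not open) -> open))))
Before done := done -> open: ((on and y) -> (((g and (not on)) -> ((not y) -> y)) and ((not (g and (not on))) -> ((not open) -> open)))) and ((not (on and y)) -> (((done -> open) -> (((done -> open) -> ((not (done -> open)) and ((not open) -> open))) and ((not (done -> open)) -> ((not open) -> open)))) and ((not (done -> open)) -> ((not open) -> open))))
Before done := (not done) or g: ((on and y) -> (((g and (not on)) -> ((not y) -> y)) and ((not (g and (not on))) -> ((not open) -> open)))) and ((not (on and y)) -> (((((not done) or g) -> open) -> (((((not done) or g) -> open) -> ((not (((not done) or g) -> open)) and ((not open) -> open))) and ((not (((not done) or g) -> open)) -> ((not open) -> open)))) and ((not (((not done) or g) -> open)) -> ((not open) -> open))))
Answer: WP = ((on and y) -> (((g and (not on)) -> ((not y) -> y)) and ((not (g and (not on))) -> ((not open) -> open)))) and ((not (on and y)) -> (((((not done) or g) -> open) -> (((((not done) or g) -> open) -> ((not (((not done) or g) -> open)) and ((not open) -> open))) and ((not (((not done) or g) -> open)) -> ((not open) -> open)))) and ((not (((not done) or g) -> open)) -> ((not open) -> open))))


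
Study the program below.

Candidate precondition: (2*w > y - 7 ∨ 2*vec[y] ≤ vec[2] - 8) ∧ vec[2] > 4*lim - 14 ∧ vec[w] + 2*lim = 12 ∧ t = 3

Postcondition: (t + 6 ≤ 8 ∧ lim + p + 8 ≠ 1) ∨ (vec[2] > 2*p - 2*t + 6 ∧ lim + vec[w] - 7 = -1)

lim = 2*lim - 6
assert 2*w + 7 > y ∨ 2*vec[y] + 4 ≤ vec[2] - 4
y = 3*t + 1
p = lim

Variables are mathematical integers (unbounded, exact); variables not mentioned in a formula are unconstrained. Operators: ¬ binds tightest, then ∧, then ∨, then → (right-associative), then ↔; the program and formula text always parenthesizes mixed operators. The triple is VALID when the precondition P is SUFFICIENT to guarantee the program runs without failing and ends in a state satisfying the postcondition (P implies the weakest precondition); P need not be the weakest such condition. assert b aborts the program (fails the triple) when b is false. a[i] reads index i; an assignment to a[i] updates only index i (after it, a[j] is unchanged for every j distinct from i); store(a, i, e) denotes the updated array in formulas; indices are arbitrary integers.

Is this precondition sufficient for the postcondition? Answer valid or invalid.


Working backward. After the program, the postcondition (t + 6 ≤ 8 ∧ lim + p + 8 ≠ 1) ∨ (vec[2] > 2*p - 2*t + 6 ∧ lim + vec[w] - 7 = -1) must hold; in canonical form it is (t ≤ 2 ∧ lim + p ≠ -7) ∨ (vec[2] + 2*t > 2*p + 6 ∧ vec[w] + lim = 6).
Before p := lim: (t ≤ 2 ∧ 2*lim ≠ -7) ∨ (vec[2] + 2*t > 2*lim + 6 ∧ vec[w] + lim = 6)
Before y := 3*t + 1: (t ≤ 2 ∧ 2*lim ≠ -7) ∨ (vec[2] + 2*t > 2*lim + 6 ∧ vec[w] + lim = 6)
Before assert 2*w + 7 > y ∨ 2*vec[y] + 4 ≤ vec[2] - 4: (2*w > y - 7 ∨ 2*vec[y] ≤ vec[2] - 8) ∧ ((t ≤ 2 ∧ 2*lim ≠ -7) ∨ (vec[2] + 2*t > 2*lim + 6 ∧ vec[w] + lim = 6))
Before lim := 2*lim - 6: (2*w > y - 7 ∨ 2*vec[y] ≤ vec[2] - 8) ∧ ((t ≤ 2 ∧ 4*lim ≠ 5) ∨ (vec[2] + 2*t > 4*lim - 6 ∧ vec[w] + 2*lim = 12))
The weakest precondition is (2*w > y - 7 ∨ 2*vec[y] ≤ vec[2] - 8) ∧ ((t ≤ 2 ∧ 4*lim ≠ 5) ∨ (vec[2] + 2*t > 4*lim - 6 ∧ vec[w] + 2*lim = 12)).
Check whether (2*w > y - 7 ∨ 2*vec[y] ≤ vec[2] - 8) ∧ vec[2] > 4*lim - 14 ∧ vec[w] + 2*lim = 12 ∧ t = 3 implies it.
Countermodel: at the initial state lim = 0, t = 3, vec = {[0] = 12, [2] = -12, [15521] = 12, elsewhere 12}, w = 15521, y = 0, the precondition holds but the weakest precondition fails.
Answer: invalid


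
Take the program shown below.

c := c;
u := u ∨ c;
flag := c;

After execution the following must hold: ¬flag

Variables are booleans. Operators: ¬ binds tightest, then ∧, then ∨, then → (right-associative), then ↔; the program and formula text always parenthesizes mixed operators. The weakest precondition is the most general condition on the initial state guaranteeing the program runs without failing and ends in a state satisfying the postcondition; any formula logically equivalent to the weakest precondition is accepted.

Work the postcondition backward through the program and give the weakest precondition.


Working backward. After the program, ¬flag must hold.
Before flag := c: ¬c
Before u := u ∨ c: ¬c
Before c := c: ¬c
Answer: WP = ¬c


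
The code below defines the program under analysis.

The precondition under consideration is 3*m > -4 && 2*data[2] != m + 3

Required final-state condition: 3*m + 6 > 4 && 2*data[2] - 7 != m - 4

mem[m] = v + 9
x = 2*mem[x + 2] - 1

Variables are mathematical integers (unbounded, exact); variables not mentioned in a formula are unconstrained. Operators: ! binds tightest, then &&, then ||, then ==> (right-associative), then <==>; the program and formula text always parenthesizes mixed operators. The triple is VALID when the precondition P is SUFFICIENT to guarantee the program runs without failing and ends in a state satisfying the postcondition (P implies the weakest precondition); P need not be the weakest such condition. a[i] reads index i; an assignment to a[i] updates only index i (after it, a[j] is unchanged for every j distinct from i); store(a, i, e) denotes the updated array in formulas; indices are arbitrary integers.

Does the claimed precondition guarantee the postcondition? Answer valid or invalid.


Working backward. After the program, the postcondition 3*m + 6 > 4 && 2*data[2] - 7 != m - 4 must hold; in canonical form it is 3*m > -2 && 2*data[2] != m + 3.
Before x := 2*mem[x + 2] - 1: 3*m > -2 && 2*data[2] != m + 3
Before mem[m] := v + 9: 3*m > -2 && 2*data[2] != m + 3
The weakest precondition is 3*m > -2 && 2*data[2] != m + 3.
Check whether 3*m > -4 && 2*data[2] != m + 3 implies it.
Countermodel: at the initial state data = {[2] = 2, elsewhere 2}, m = -1, the precondition holds but the weakest precondition fails.
Answer: invalid


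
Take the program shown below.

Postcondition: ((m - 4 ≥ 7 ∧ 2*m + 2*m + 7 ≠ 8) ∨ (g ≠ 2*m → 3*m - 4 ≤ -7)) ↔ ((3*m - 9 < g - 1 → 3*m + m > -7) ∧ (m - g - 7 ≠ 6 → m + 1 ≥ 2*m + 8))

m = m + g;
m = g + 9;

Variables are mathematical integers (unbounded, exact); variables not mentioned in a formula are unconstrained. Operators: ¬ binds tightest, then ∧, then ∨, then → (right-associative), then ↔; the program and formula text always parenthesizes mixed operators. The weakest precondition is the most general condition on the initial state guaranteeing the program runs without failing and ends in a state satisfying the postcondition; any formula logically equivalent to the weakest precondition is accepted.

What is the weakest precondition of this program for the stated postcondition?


Working backward. After the program, the postcondition ((m - 4 ≥ 7 ∧ 2*m + 2*m + 7 ≠ 8) ∨ (g ≠ 2*m → 3*m - 4 ≤ -7)) ↔ ((3*m - 9 < g - 1 → 3*m + m > -7) ∧ (m - g - 7 ≠ 6 → m + 1 ≥ 2*m + 8)) must hold; in canonical form it is ((m ≥ 11 ∧ 4*m ≠ 1) ∨ (g ≠ 2*m → 3*m ≤ -3)) ↔ ((3*m < g + 8 → 4*m > -7) ∧ (m ≠ g + 13 → m ≤ -7)).
Before m := g + 9: ((g ≥ 2 ∧ 4*g ≠ -35) ∨ (g ≠ -18 → 3*g ≤ -30)) ↔ ((2*g < -19 → 4*g > -43) ∧ g ≤ -16)
Before m := m + g: ((g ≥ 2 ∧ 4*g ≠ -35) ∨ (g ≠ -18 → 3*g ≤ -30)) ↔ ((2*g < -19 → 4*g > -43) ∧ g ≤ -16)
Answer: WP = ((g ≥ 2 ∧ 4*g ≠ -35) ∨ (g ≠ -18 → 3*g ≤ -30)) ↔ ((2*g < -19 → 4*g > -43) ∧ g ≤ -16)


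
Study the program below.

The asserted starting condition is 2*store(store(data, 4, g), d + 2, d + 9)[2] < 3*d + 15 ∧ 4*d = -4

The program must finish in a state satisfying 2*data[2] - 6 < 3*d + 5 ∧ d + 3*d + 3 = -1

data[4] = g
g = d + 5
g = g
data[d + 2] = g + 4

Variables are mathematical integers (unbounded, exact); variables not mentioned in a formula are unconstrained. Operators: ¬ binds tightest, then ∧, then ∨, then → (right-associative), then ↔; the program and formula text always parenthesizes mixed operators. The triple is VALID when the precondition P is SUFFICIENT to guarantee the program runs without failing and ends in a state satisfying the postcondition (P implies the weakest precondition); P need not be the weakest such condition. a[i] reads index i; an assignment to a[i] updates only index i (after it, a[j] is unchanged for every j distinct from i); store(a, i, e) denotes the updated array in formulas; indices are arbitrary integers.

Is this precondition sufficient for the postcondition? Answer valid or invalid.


Working backward. After the program, the postcondition 2*data[2] - 6 < 3*d + 5 ∧ d + 3*d + 3 = -1 must hold; in canonical form it is 2*data[2] < 3*d + 11 ∧ 4*d = -4.
Before data[d + 2] := g + 4: 2*store(data, d + 2, g + 4)[2] < 3*d + 11 ∧ 4*d = -4
Before g := g: 2*store(data, d + 2, g + 4)[2] < 3*d + 11 ∧ 4*d = -4
Before g := d + 5: 2*store(data, d + 2, d + 9)[2] < 3*d + 11 ∧ 4*d = -4
Before data[4] := g: 2*store(store(data, 4, g), d + 2, d + 9)[2] < 3*d + 11 ∧ 4*d = -4
The weakest precondition is 2*store(store(data, 4, g), d + 2, d + 9)[2] < 3*d + 11 ∧ 4*d = -4.
Check whether 2*store(store(data, 4, g), d + 2, d + 9)[2] < 3*d + 15 ∧ 4*d = -4 implies it.
Countermodel: at the initial state d = -1, data = {[1] = 4, [2] = 4, [4] = 4, elsewhere 4}, g = 0, the precondition holds but the weakest precondition fails.
Answer: invalid


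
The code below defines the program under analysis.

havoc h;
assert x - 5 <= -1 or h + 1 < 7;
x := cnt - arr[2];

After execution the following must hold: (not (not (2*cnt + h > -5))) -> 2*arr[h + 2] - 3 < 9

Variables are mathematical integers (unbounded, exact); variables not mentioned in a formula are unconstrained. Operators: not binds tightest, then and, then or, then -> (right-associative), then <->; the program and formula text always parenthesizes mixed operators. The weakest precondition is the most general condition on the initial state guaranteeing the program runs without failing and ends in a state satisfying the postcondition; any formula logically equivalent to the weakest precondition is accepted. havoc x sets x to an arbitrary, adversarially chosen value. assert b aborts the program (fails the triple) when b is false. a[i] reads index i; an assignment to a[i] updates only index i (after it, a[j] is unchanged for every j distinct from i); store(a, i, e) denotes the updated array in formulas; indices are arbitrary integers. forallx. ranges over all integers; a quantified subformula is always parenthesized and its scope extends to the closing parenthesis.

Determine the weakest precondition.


Working backward. After the program, the postcondition (not (not (2*cnt + h > -5))) -> 2*arr[h + 2] - 3 < 9 must hold; in canonical form it is 2*cnt + h > -5 -> 2*arr[h + 2] < 12.
Before x := cnt - arr[2]: 2*cnt + h > -5 -> 2*arr[h + 2] < 12
Before assert x - 5 <= -1 or h + 1 < 7: (x <= 4 or h < 6) and (2*cnt + h > -5 -> 2*arr[h + 2] < 12)
Before havoc h: forall h_1. ((x <= 4 or h_1 < 6) and (2*cnt + h_1 > -5 -> 2*arr[h_1 + 2] < 12))
Answer: WP = forall h_1. ((x <= 4 or h_1 < 6) and (2*cnt + h_1 > -5 -> 2*arr[h_1 + 2] < 12))


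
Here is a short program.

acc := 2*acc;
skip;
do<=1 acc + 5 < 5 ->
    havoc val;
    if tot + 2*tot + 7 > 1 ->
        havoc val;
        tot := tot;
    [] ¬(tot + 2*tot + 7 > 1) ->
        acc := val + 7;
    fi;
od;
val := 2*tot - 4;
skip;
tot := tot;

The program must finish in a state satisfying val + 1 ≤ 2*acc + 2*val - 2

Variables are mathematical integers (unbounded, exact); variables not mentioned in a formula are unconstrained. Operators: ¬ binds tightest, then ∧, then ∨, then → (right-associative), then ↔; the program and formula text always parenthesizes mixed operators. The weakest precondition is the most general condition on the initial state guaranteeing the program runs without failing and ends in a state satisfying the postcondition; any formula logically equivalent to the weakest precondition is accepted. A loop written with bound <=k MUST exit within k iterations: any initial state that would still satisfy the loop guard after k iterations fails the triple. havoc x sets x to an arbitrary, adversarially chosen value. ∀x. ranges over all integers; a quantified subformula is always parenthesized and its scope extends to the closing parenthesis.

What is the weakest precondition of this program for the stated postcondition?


Working backward. After the program, the postcondition val + 1 ≤ 2*acc + 2*val - 2 must hold; in canonical form it is 2*acc + val ≥ 3.
Before tot := tot: 2*acc + val ≥ 3
Before skip: 2*acc + val ≥ 3
Before val := 2*tot - 4: 2*acc + 2*tot ≥ 7
Before the loop (bound <=1), unroll the exhaustion recursion (WP_0 = exit-now case; WP_j = one more guarded iteration, up to j = 1):
  WP_0: (¬(acc < 0)) ∧ 2*acc + 2*tot ≥ 7
  WP_1: (acc < 0 → (∀val_1. ((3*tot > -6 → ((¬(acc < 0)) ∧ 2*acc + 2*tot ≥ 7)) ∧ ((¬(3*tot > -6)) → ((¬(val_1 < -7)) ∧ 2*tot + 2*val_1 ≥ -7))))) ∧ ((¬(acc < 0)) → 2*acc + 2*tot ≥ 7)
So before the loop: (acc < 0 → (∀val_1. ((3*tot > -6 → ((¬(acc < 0)) ∧ 2*acc + 2*tot ≥ 7)) ∧ ((¬(3*tot > -6)) → ((¬(val_1 < -7)) ∧ 2*tot + 2*val_1 ≥ -7))))) ∧ ((¬(acc < 0)) → 2*acc + 2*tot ≥ 7)
Before skip: (acc < 0 → (∀val_1. ((3*tot > -6 → ((¬(acc < 0)) ∧ 2*acc + 2*tot ≥ 7)) ∧ ((¬(3*tot > -6)) → ((¬(val_1 < -7)) ∧ 2*tot + 2*val_1 ≥ -7))))) ∧ ((¬(acc < 0)) → 2*acc + 2*tot ≥ 7)
Before acc := 2*acc: (2*acc < 0 → (∀val_1. ((3*tot > -6 → ((¬(2*acc < 0)) ∧ 4*acc + 2*tot ≥ 7)) ∧ ((¬(3*tot > -6)) → ((¬(val_1 < -7)) ∧ 2*tot + 2*val_1 ≥ -7))))) ∧ ((¬(2*acc < 0)) → 4*acc + 2*tot ≥ 7)
Answer: WP = (2*acc < 0 → (∀val_1. ((3*tot > -6 → ((¬(2*acc < 0)) ∧ 4*acc + 2*tot ≥ 7)) ∧ ((¬(3*tot > -6)) → ((¬(val_1 < -7)) ∧ 2*tot + 2*val_1 ≥ -7))))) ∧ ((¬(2*acc < 0)) → 4*acc + 2*tot ≥ 7)


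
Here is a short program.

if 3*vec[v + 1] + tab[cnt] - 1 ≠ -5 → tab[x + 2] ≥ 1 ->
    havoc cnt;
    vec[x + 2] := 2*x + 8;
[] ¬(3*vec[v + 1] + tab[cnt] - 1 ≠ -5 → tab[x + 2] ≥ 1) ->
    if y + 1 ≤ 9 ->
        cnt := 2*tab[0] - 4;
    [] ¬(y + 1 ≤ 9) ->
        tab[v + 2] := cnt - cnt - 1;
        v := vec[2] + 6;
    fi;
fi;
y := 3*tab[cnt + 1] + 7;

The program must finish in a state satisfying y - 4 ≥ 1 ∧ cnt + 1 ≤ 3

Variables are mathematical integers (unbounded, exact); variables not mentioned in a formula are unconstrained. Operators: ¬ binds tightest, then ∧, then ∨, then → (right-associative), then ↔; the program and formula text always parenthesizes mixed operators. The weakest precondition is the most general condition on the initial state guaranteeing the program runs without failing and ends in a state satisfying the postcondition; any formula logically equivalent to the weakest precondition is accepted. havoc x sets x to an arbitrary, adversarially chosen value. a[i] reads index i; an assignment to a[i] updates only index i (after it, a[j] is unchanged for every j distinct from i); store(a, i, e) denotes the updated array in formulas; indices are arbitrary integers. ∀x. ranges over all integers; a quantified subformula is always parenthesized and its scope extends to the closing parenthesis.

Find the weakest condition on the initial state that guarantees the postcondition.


Working backward. After the program, the postcondition y - 4 ≥ 1 ∧ cnt + 1 ≤ 3 must hold; in canonical form it is y ≥ 5 ∧ cnt ≤ 2.
Before y := 3*tab[cnt + 1] + 7: 3*tab[cnt + 1] ≥ -2 ∧ cnt ≤ 2
Then branch requires ∀cnt_1. (3*tab[cnt_1 + 1] ≥ -2 ∧ cnt_1 ≤ 2); else branch requires (y ≤ 8 → (3*tab[2*tab[0] - 3] ≥ -2 ∧ 2*tab[0] ≤ 6)) ∧ ((¬(y ≤ 8)) → (3*store(tab, v + 2, -1)[cnt + 1] ≥ -2 ∧ cnt ≤ 2)).
Before the if: ((tab[cnt] + 3*vec[v + 1] ≠ -4 → tab[x + 2] ≥ 1) → (∀cnt_1. (3*tab[cnt_1 + 1] ≥ -2 ∧ cnt_1 ≤ 2))) ∧ ((¬(tab[cnt] + 3*vec[v + 1] ≠ -4 → tab[x + 2] ≥ 1)) → ((y ≤ 8 → (3*tab[2*tab[0] - 3] ≥ -2 ∧ 2*tab[0] ≤ 6)) ∧ ((¬(y ≤ 8)) → (3*store(tab, v + 2, -1)[cnt + 1] ≥ -2 ∧ cnt ≤ 2))))
Answer: WP = ((tab[cnt] + 3*vec[v + 1] ≠ -4 → tab[x + 2] ≥ 1) → (∀cnt_1. (3*tab[cnt_1 + 1] ≥ -2 ∧ cnt_1 ≤ 2))) ∧ ((¬(tab[cnt] + 3*vec[v + 1] ≠ -4 → tab[x + 2] ≥ 1)) → ((y ≤ 8 → (3*tab[2*tab[0] - 3] ≥ -2 ∧ 2*tab[0] ≤ 6)) ∧ ((¬(y ≤ 8)) → (3*store(tab, v + 2, -1)[cnt + 1] ≥ -2 ∧ cnt ≤ 2))))


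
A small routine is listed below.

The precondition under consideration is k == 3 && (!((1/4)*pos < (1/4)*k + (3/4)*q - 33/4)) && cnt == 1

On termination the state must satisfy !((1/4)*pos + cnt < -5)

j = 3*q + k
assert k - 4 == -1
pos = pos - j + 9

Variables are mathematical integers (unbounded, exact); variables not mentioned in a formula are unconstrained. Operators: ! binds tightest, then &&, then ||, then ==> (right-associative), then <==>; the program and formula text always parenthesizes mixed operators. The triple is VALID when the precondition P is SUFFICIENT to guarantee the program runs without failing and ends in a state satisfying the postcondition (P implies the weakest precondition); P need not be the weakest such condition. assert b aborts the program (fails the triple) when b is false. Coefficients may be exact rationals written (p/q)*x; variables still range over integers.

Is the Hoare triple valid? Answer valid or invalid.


Working backward. After the program, the postcondition !((1/4)*pos + cnt < -5) must hold; in canonical form it is !(cnt + (1/4)*pos < -5).
Before pos := pos - j + 9: !(cnt + (1/4)*pos < (1/4)*j - 29/4)
Before assert k - 4 == -1: k == 3 && (!(cnt + (1/4)*pos < (1/4)*j - 29/4))
Before j := 3*q + k: k == 3 && (!(cnt + (1/4)*pos < (1/4)*k + (3/4)*q - 29/4))
The weakest precondition is k == 3 && (!(cnt + (1/4)*pos < (1/4)*k + (3/4)*q - 29/4)).
Check whether k == 3 && (!((1/4)*pos < (1/4)*k + (3/4)*q - 33/4)) && cnt == 1 implies it.
Every state satisfying the precondition satisfies the weakest precondition: the implication holds.
Answer: valid


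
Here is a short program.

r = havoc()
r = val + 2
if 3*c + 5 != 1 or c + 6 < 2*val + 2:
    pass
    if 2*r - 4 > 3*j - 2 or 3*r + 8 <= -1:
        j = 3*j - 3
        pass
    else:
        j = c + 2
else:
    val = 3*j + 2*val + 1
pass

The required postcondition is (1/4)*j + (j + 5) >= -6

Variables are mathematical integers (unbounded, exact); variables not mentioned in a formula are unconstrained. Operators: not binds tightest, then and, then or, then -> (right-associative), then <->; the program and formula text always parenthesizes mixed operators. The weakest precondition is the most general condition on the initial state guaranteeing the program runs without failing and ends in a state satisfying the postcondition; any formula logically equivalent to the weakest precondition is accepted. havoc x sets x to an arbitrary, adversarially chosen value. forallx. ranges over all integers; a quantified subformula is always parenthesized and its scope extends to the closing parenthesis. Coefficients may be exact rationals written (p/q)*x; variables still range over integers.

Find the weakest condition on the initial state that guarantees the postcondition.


Working backward. After the program, the postcondition (1/4)*j + (j + 5) >= -6 must hold; in canonical form it is (5/4)*j >= -11.
Before skip: (5/4)*j >= -11
Then branch requires ((2*r > 3*j + 2 or 3*r <= -9) -> (15/4)*j >= -29/4) and ((not (2*r > 3*j + 2 or 3*r <= -9)) -> (5/4)*c >= -27/2); else branch requires (5/4)*j >= -11.
Before the if: ((3*c != -4 or c < 2*val - 4) -> (((2*r > 3*j + 2 or 3*r <= -9) -> (15/4)*j >= -29/4) and ((not (2*r > 3*j + 2 or 3*r <= -9)) -> (5/4)*c >= -27/2))) and ((not (3*c != -4 or c < 2*val - 4)) -> (5/4)*j >= -11)
Before r := val + 2: ((3*c != -4 or c < 2*val - 4) -> (((2*val > 3*j - 2 or 3*val <= -15) -> (15/4)*j >= -29/4) and ((not (2*val > 3*j - 2 or 3*val <= -15)) -> (5/4)*c >= -27/2))) and ((not (3*c != -4 or c < 2*val - 4)) -> (5/4)*j >= -11)
Before havoc r: ((3*c != -4 or c < 2*val - 4) -> (((2*val > 3*j - 2 or 3*val <= -15) -> (15/4)*j >= -29/4) and ((not (2*val > 3*j - 2 or 3*val <= -15)) -> (5/4)*c >= -27/2))) and ((not (3*c != -4 or c < 2*val - 4)) -> (5/4)*j >= -11)
Answer: WP = ((3*c != -4 or c < 2*val - 4) -> (((2*val > 3*j - 2 or 3*val <= -15) -> (15/4)*j >= -29/4) and ((not (2*val > 3*j - 2 or 3*val <= -15)) -> (5/4)*c >= -27/2))) and ((not (3*c != -4 or c < 2*val - 4)) -> (5/4)*j >= -11)


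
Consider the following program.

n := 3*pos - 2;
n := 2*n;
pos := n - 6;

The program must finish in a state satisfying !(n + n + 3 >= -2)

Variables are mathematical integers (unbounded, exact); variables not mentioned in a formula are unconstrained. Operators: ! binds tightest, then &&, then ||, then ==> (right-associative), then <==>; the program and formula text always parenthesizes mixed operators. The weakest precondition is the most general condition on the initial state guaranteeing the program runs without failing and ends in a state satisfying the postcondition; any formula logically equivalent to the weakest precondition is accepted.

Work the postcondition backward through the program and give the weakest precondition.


Working backward. After the program, the postcondition !(n + n + 3 >= -2) must hold; in canonical form it is !(2*n >= -5).
Before pos := n - 6: !(2*n >= -5)
Before n := 2*n: !(4*n >= -5)
Before n := 3*pos - 2: !(12*pos >= 3)
Answer: WP = !(12*pos >= 3)


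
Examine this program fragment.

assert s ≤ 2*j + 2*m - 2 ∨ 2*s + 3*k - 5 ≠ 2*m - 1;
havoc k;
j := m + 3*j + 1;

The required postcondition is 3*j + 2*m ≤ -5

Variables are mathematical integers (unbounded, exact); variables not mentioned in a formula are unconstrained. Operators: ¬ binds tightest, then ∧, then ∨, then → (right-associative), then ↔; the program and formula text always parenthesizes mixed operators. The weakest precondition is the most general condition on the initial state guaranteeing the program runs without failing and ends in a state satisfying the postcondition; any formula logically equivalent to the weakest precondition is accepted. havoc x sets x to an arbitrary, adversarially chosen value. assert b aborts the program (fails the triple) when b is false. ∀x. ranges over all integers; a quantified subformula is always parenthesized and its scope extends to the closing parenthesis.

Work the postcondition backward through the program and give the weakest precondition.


Working backward. After the program, 3*j + 2*m ≤ -5 must hold.
Before j := m + 3*j + 1: 9*j + 5*m ≤ -8
Before havoc k: 9*j + 5*m ≤ -8
Before assert s ≤ 2*j + 2*m - 2 ∨ 2*s + 3*k - 5 ≠ 2*m - 1: (s ≤ 2*j + 2*m - 2 ∨ 3*k + 2*s ≠ 2*m + 4) ∧ 9*j + 5*m ≤ -8
Answer: WP = (s ≤ 2*j + 2*m - 2 ∨ 3*k + 2*s ≠ 2*m + 4) ∧ 9*j + 5*m ≤ -8


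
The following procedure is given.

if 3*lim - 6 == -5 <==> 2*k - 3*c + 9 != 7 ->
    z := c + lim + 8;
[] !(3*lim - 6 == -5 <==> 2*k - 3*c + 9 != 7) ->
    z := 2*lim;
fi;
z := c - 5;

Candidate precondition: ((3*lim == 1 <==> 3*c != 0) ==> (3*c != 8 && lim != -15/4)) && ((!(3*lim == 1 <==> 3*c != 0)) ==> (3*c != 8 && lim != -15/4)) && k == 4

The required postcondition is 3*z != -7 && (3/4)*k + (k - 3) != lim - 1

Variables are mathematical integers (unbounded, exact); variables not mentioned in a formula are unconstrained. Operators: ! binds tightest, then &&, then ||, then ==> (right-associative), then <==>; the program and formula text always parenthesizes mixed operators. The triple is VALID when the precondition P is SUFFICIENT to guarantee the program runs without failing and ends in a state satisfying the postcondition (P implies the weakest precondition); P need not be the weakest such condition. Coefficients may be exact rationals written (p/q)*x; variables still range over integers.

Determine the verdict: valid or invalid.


Working backward. After the program, the postcondition 3*z != -7 && (3/4)*k + (k - 3) != lim - 1 must hold; in canonical form it is 3*z != -7 && (7/4)*k != lim + 2.
Before z := c - 5: 3*c != 8 && (7/4)*k != lim + 2
Then branch requires 3*c != 8 && (7/4)*k != lim + 2; else branch requires 3*c != 8 && (7/4)*k != lim + 2.
Before the if: ((3*lim == 1 <==> 2*k != 3*c - 2) ==> (3*c != 8 && (7/4)*k != lim + 2)) && ((!(3*lim == 1 <==> 2*k != 3*c - 2)) ==> (3*c != 8 && (7/4)*k != lim + 2))
The weakest precondition is ((3*lim == 1 <==> 2*k != 3*c - 2) ==> (3*c != 8 && (7/4)*k != lim + 2)) && ((!(3*lim == 1 <==> 2*k != 3*c - 2)) ==> (3*c != 8 && (7/4)*k != lim + 2)).
Check whether ((3*lim == 1 <==> 3*c != 0) ==> (3*c != 8 && lim != -15/4)) && ((!(3*lim == 1 <==> 3*c != 0)) ==> (3*c != 8 && lim != -15/4)) && k == 4 implies it.
Countermodel: at the initial state c = 0, k = 4, lim = 5, the precondition holds but the weakest precondition fails.
Answer: invalid


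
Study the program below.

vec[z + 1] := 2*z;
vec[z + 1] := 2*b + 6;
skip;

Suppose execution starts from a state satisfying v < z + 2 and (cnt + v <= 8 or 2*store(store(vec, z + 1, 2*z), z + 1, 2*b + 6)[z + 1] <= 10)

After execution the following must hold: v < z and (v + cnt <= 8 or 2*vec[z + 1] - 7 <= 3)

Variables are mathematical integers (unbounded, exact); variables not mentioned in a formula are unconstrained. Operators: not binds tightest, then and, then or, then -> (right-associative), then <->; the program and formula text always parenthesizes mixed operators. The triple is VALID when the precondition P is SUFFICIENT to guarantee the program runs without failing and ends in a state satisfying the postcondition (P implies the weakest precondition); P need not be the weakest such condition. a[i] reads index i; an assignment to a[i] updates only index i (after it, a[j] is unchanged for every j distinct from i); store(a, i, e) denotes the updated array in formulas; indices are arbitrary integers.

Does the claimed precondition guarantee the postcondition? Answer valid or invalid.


Working backward. After the program, the postcondition v < z and (v + cnt <= 8 or 2*vec[z + 1] - 7 <= 3) must hold; in canonical form it is v < z and (cnt + v <= 8 or 2*vec[z + 1] <= 10).
Before skip: v < z and (cnt + v <= 8 or 2*vec[z + 1] <= 10)
Before vec[z + 1] := 2*b + 6: v < z and (cnt + v <= 8 or 2*store(vec, z + 1, 2*b + 6)[z + 1] <= 10)
Before vec[z + 1] := 2*z: v < z and (cnt + v <= 8 or 2*store(store(vec, z + 1, 2*z), z + 1, 2*b + 6)[z + 1] <= 10)
The weakest precondition is v < z and (cnt + v <= 8 or 2*store(store(vec, z + 1, 2*z), z + 1, 2*b + 6)[z + 1] <= 10).
Check whether v < z + 2 and (cnt + v <= 8 or 2*store(store(vec, z + 1, 2*z), z + 1, 2*b + 6)[z + 1] <= 10) implies it.
Countermodel: at the initial state b = 0, cnt = 8, v = 0, vec = {[1] = 0, elsewhere 0}, z = 0, the precondition holds but the weakest precondition fails.
Answer: invalid


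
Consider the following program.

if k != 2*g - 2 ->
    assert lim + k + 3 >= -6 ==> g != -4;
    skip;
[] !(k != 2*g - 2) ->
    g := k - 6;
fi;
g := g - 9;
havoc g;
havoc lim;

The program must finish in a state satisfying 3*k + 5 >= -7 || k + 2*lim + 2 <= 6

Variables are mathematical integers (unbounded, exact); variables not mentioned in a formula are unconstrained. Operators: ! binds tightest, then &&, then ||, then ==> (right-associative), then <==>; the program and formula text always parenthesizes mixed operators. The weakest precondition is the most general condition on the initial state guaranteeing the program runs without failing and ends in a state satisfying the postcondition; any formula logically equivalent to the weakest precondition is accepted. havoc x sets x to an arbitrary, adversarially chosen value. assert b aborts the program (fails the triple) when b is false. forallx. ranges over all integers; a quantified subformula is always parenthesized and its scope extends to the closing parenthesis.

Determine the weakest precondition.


Working backward. After the program, the postcondition 3*k + 5 >= -7 || k + 2*lim + 2 <= 6 must hold; in canonical form it is 3*k >= -12 || k + 2*lim <= 4.
Before havoc lim: forall lim_1. (3*k >= -12 || k + 2*lim_1 <= 4)
Before havoc g: forall lim_1. (3*k >= -12 || k + 2*lim_1 <= 4)
Before g := g - 9: forall lim_1. (3*k >= -12 || k + 2*lim_1 <= 4)
Then branch requires (k + lim >= -9 ==> g != -4) && (forall lim_1. (3*k >= -12 || k + 2*lim_1 <= 4)); else branch requires forall lim_1. (3*k >= -12 || k + 2*lim_1 <= 4).
Before the if: (k != 2*g - 2 ==> ((k + lim >= -9 ==> g != -4) && (forall lim_1. (3*k >= -12 || k + 2*lim_1 <= 4)))) && ((!(k != 2*g - 2)) ==> (forall lim_1. (3*k >= -12 || k + 2*lim_1 <= 4)))
Answer: WP = (k != 2*g - 2 ==> ((k + lim >= -9 ==> g != -4) && (forall lim_1. (3*k >= -12 || k + 2*lim_1 <= 4)))) && ((!(k != 2*g - 2)) ==> (forall lim_1. (3*k >= -12 || k + 2*lim_1 <= 4)))
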